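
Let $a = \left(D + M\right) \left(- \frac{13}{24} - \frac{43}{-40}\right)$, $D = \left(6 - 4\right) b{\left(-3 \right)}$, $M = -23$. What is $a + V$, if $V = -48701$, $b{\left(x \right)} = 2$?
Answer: $- \frac{730667}{15} \approx -48711.0$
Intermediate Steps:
$D = 4$ ($D = \left(6 - 4\right) 2 = 2 \cdot 2 = 4$)
$a = - \frac{152}{15}$ ($a = \left(4 - 23\right) \left(- \frac{13}{24} - \frac{43}{-40}\right) = - 19 \left(\left(-13\right) \frac{1}{24} - - \frac{43}{40}\right) = - 19 \left(- \frac{13}{24} + \frac{43}{40}\right) = \left(-19\right) \frac{8}{15} = - \frac{152}{15} \approx -10.133$)
$a + V = - \frac{152}{15} - 48701 = - \frac{730667}{15}$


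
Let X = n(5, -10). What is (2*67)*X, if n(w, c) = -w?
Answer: -670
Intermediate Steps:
X = -5 (X = -1*5 = -5)
(2*67)*X = (2*67)*(-5) = 134*(-5) = -670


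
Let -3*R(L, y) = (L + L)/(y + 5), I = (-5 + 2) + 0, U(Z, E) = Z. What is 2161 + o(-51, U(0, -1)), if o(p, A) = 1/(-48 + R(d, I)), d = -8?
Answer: 293893/136 ≈ 2161.0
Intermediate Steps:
I = -3 (I = -3 + 0 = -3)
R(L, y) = -2*L/(3*(5 + y)) (R(L, y) = -(L + L)/(3*(y + 5)) = -2*L/(3*(5 + y)))
o(p, A) = -3/136 (o(p, A) = 1/(-48 - 2*(-8)/(15 + 3*(-3))) = 1/(-48 - 2*(-8)/(15 - 9)) = 1/(-48 - 2*(-8)/6) = 1/(-48 - 2*(-8)*⅙) = 1/(-48 + 8/3) = 1/(-136/3) = -3/136)
2161 + o(-51, U(0, -1)) = 2161 - 3/136 = 293893/136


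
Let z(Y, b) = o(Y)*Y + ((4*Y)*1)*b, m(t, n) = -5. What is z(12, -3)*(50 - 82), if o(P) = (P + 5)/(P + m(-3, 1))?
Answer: 25728/7 ≈ 3675.4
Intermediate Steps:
o(P) = (5 + P)/(-5 + P) (o(P) = (P + 5)/(P - 5) = (5 + P)/(-5 + P))
z(Y, b) = 4*Y*b + Y*(5 + Y)/(-5 + Y) (z(Y, b) = ((5 + Y)/(-5 + Y))*Y + ((4*Y)*1)*b = Y*(5 + Y)/(-5 + Y) + (4*Y)*b = Y*(5 + Y)/(-5 + Y) + 4*Y*b = 4*Y*b + Y*(5 + Y)/(-5 + Y))
z(12, -3)*(50 - 82) = (12*(5 + 12 + 4*(-3)*(-5 + 12))/(-5 + 12))*(50 - 82) = (12*(5 + 12 + 4*(-3)*7)/7)*(-32) = (12*(⅐)*(5 + 12 - 84))*(-32) = (12*(⅐)*(-67))*(-32) = -804/7*(-32) = 25728/7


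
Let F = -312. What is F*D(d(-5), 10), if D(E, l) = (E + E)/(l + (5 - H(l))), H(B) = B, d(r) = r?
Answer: 624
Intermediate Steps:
D(E, l) = 2*E/5 (D(E, l) = (E + E)/(l + (5 - l)) = (2*E)/5 = (2*E)*(⅕) = 2*E/5)
F*D(d(-5), 10) = -624*(-5)/5 = -312*(-2) = 624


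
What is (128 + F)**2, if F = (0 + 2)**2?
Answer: 17424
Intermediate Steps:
F = 4 (F = 2**2 = 4)
(128 + F)**2 = (128 + 4)**2 = 132**2 = 17424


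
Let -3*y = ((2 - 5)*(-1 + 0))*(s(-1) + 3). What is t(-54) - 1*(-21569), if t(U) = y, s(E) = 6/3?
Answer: 21564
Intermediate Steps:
s(E) = 2 (s(E) = 6*(⅓) = 2)
y = -5 (y = -(2 - 5)*(-1 + 0)*(2 + 3)/3 = -(-3*(-1))*5/3 = -5 ≈ -5.0000)
t(U) = -5
t(-54) - 1*(-21569) = -5 - 1*(-21569) = -5 + 21569 = 21564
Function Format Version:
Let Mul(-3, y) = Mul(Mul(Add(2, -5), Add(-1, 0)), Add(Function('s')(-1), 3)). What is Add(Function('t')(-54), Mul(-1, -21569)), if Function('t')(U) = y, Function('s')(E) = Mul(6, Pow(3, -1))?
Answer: 21564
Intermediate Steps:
Function('s')(E) = 2 (Function('s')(E) = Mul(6, Rational(1, 3)) = 2)
y = -5 (y = Mul(Rational(-1, 3), Mul(Mul(Add(2, -5), Add(-1, 0)), Add(2, 3))) = Mul(Rational(-1, 3), Mul(Mul(-3, -1), 5)) = Mul(Rational(-1, 3), Mul(3, 5)) = Mul(Rational(-1, 3), 15) = -5)
Function('t')(U) = -5
Add(Function('t')(-54), Mul(-1, -21569)) = Add(-5, Mul(-1, -21569)) = Add(-5, 21569) = 21564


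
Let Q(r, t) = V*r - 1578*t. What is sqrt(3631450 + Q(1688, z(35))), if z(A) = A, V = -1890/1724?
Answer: 2*sqrt(165994611610)/431 ≈ 1890.6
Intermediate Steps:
V = -945/862 (V = -1890*1/1724 = -945/862 ≈ -1.0963)
Q(r, t) = -1578*t - 945*r/862 (Q(r, t) = -945*r/862 - 1578*t = -1578*t - 945*r/862)
sqrt(3631450 + Q(1688, z(35))) = sqrt(3631450 + (-1578*35 - 945/862*1688)) = sqrt(3631450 + (-55230 - 797580/431)) = sqrt(3631450 - 24601710/431) = sqrt(1540553240/431) = 2*sqrt(165994611610)/431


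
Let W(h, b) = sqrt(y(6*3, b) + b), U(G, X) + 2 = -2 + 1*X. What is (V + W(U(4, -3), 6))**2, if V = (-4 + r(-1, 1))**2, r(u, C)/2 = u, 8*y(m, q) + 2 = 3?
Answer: 10417/8 + 126*sqrt(2) ≈ 1480.3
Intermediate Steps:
y(m, q) = 1/8 (y(m, q) = -1/4 + (1/8)*3 = -1/4 + 3/8 = 1/8)
U(G, X) = -4 + X (U(G, X) = -2 + (-2 + 1*X) = -2 + (-2 + X) = -4 + X)
r(u, C) = 2*u
V = 36 (V = (-4 + 2*(-1))**2 = (-4 - 2)**2 = (-6)**2 = 36)
W(h, b) = sqrt(1/8 + b)
(V + W(U(4, -3), 6))**2 = (36 + sqrt(2 + 16*6)/4)**2 = (36 + sqrt(2 + 96)/4)**2 = (36 + sqrt(98)/4)**2 = (36 + (7*sqrt(2))/4)**2 = (36 + 7*sqrt(2)/4)**2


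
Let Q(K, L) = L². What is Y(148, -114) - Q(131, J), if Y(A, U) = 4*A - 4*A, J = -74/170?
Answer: -1369/7225 ≈ -0.18948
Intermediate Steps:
J = -37/85 (J = -74*1/170 = -37/85 ≈ -0.43529)
Y(A, U) = 0
Y(148, -114) - Q(131, J) = 0 - (-37/85)² = 0 - 1*1369/7225 = 0 - 1369/7225 = -1369/7225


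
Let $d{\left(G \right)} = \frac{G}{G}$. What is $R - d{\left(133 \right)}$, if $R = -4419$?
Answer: $-4420$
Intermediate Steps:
$d{\left(G \right)} = 1$
$R - d{\left(133 \right)} = -4419 - 1 = -4420$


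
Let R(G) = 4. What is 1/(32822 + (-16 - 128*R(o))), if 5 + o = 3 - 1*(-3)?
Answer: 1/32294 ≈ 3.0965e-5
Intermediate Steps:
o = 1 (o = -5 + (3 - 1*(-3)) = -5 + (3 + 3) = -5 + 6 = 1)
1/(32822 + (-16 - 128*R(o))) = 1/(32822 + (-16 - 128*4)) = 1/(32822 + (-16 - 512)) = 1/(32822 - 528) = 1/32294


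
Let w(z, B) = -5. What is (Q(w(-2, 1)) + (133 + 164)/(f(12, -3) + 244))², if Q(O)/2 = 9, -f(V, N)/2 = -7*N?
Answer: 15468489/40804 ≈ 379.09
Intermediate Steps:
f(V, N) = 14*N (f(V, N) = -(-14)*N = 14*N)
Q(O) = 18 (Q(O) = 2*9 = 18)
(Q(w(-2, 1)) + (133 + 164)/(f(12, -3) + 244))² = (18 + (133 + 164)/(14*(-3) + 244))² = (18 + 297/(-42 + 244))² = (18 + 297/202)² = (3933/202)² = 15468489/40804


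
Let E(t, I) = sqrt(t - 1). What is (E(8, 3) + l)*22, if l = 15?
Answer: 330 + 22*sqrt(7) ≈ 388.21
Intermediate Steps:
E(t, I) = sqrt(-1 + t)
(E(8, 3) + l)*22 = (sqrt(-1 + 8) + 15)*22 = (sqrt(7) + 15)*22 = (15 + sqrt(7))*22 = 330 + 22*sqrt(7)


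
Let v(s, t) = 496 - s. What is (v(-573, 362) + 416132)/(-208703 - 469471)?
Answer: -139067/226058 ≈ -0.61518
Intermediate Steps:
(v(-573, 362) + 416132)/(-208703 - 469471) = ((496 - 1*(-573)) + 416132)/(-208703 - 469471) = ((496 + 573) + 416132)/(-678174) = (1069 + 416132)*(-1/678174) = 417201*(-1/678174) = -139067/226058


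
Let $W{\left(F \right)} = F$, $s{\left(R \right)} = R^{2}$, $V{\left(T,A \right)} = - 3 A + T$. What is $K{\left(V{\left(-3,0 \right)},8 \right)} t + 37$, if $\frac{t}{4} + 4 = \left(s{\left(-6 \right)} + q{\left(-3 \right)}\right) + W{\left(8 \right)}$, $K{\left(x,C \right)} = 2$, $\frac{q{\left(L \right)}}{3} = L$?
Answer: $285$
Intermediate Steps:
$q{\left(L \right)} = 3 L$
$V{\left(T,A \right)} = T - 3 A$
$t = 124$ ($t = -16 + 4 \left(\left(\left(-6\right)^{2} + 3 \left(-3\right)\right) + 8\right) = -16 + 4 \left(\left(36 - 9\right) + 8\right) = -16 + 4 \left(27 + 8\right) = -16 + 4 \cdot 35 = -16 + 140 = 124$)
$K{\left(V{\left(-3,0 \right)},8 \right)} t + 37 = 2 \cdot 124 + 37 = 248 + 37 = 285$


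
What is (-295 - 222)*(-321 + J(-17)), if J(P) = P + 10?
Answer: 169576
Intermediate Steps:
J(P) = 10 + P
(-295 - 222)*(-321 + J(-17)) = (-295 - 222)*(-321 + (10 - 17)) = -517*(-321 - 7) = -517*(-328) = 169576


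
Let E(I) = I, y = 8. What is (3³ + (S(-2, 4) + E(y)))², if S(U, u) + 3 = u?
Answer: 1296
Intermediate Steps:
S(U, u) = -3 + u
(3³ + (S(-2, 4) + E(y)))² = (3³ + ((-3 + 4) + 8))² = (27 + (1 + 8))² = (27 + 9)² = 36² = 1296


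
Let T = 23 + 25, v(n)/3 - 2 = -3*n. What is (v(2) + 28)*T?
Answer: 768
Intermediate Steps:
v(n) = 6 - 9*n (v(n) = 6 + 3*(-3*n) = 6 - 9*n)
T = 48
(v(2) + 28)*T = ((6 - 9*2) + 28)*48 = ((6 - 18) + 28)*48 = (-12 + 28)*48 = 16*48 = 768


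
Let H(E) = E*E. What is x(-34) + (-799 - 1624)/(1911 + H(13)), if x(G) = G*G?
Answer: 2402057/2080 ≈ 1154.8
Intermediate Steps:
x(G) = G²
H(E) = E²
x(-34) + (-799 - 1624)/(1911 + H(13)) = (-34)² + (-799 - 1624)/(1911 + 13²) = 1156 - 2423/(1911 + 169) = 1156 - 2423/2080 = 2402057/2080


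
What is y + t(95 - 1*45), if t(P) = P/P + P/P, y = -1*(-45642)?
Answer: 45644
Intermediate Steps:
y = 45642
t(P) = 2 (t(P) = 1 + 1 = 2)
y + t(95 - 1*45) = 45642 + 2 = 45644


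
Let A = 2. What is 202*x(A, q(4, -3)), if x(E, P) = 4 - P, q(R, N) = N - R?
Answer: 2222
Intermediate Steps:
202*x(A, q(4, -3)) = 202*(4 - (-3 - 1*4)) = 202*(4 - (-3 - 4)) = 202*(4 - 1*(-7)) = 202*(4 + 7) = 202*11 = 2222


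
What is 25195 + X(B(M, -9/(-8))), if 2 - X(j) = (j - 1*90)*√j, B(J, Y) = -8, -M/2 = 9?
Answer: 25197 + 196*I*√2 ≈ 25197.0 + 277.19*I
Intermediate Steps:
M = -18 (M = -2*9 = -18)
X(j) = 2 - √j*(-90 + j) (X(j) = 2 - (j - 1*90)*√j = 2 - (j - 90)*√j = 2 - (-90 + j)*√j = 2 - √j*(-90 + j))
25195 + X(B(M, -9/(-8))) = 25195 + (2 - (-8)^(3/2) + 90*√(-8)) = 25195 + (2 - (-16)*I*√2 + 90*(2*I*√2)) = 25195 + (2 + 16*I*√2 + 180*I*√2) = 25195 + (2 + 196*I*√2) = 25197 + 196*I*√2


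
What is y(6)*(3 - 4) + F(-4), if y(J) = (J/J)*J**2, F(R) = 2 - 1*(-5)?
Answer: -29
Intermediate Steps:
F(R) = 7 (F(R) = 2 + 5 = 7)
y(J) = J**2 (y(J) = 1*J**2 = J**2)
y(6)*(3 - 4) + F(-4) = 6**2*(3 - 4) + 7 = 36*(-1) + 7 = -36 + 7 = -29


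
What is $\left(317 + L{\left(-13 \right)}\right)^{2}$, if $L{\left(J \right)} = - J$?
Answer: $108900$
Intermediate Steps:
$\left(317 + L{\left(-13 \right)}\right)^{2} = \left(317 - -13\right)^{2} = \left(317 + 13\right)^{2} = 330^{2} = 108900$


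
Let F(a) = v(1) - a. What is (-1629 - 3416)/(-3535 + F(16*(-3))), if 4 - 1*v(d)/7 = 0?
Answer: 5045/3459 ≈ 1.4585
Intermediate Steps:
v(d) = 28 (v(d) = 28 - 7*0 = 28 + 0 = 28)
F(a) = 28 - a
(-1629 - 3416)/(-3535 + F(16*(-3))) = (-1629 - 3416)/(-3535 + (28 - 16*(-3))) = -5045/(-3535 + (28 - 1*(-48))) = -5045/(-3535 + (28 + 48)) = -5045/(-3535 + 76) = -5045/(-3459) = -5045*(-1/3459) = 5045/3459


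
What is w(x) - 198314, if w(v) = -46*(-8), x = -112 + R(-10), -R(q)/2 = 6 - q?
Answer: -197946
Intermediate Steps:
R(q) = -12 + 2*q (R(q) = -2*(6 - q) = -12 + 2*q)
x = -144 (x = -112 + (-12 + 2*(-10)) = -112 + (-12 - 20) = -112 - 32 = -144)
w(v) = 368
w(x) - 198314 = 368 - 198314 = -197946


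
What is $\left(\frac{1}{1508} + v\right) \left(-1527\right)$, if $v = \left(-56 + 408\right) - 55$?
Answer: $- \frac{683908179}{1508} \approx -4.5352 \cdot 10^{5}$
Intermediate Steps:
$v = 297$ ($v = 352 - 55 = 297$)
$\left(\frac{1}{1508} + v\right) \left(-1527\right) = \left(\frac{1}{1508} + 297\right) \left(-1527\right) = \frac{447877}{1508} \left(-1527\right) = - \frac{683908179}{1508}$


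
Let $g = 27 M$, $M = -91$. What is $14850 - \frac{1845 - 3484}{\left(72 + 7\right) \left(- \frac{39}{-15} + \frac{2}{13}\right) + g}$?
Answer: $\frac{2161518865}{145564} \approx 14849.0$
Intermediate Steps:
$g = -2457$ ($g = 27 \left(-91\right) = -2457$)
$14850 - \frac{1845 - 3484}{\left(72 + 7\right) \left(- \frac{39}{-15} + \frac{2}{13}\right) + g} = 14850 - \frac{1845 - 3484}{\left(72 + 7\right) \left(- \frac{39}{-15} + \frac{2}{13}\right) - 2457} = 14850 - - \frac{1639}{79 \left(\left(-39\right) \left(- \frac{1}{15}\right) + 2 \cdot \frac{1}{13}\right) - 2457} = 14850 - - \frac{1639}{79 \left(\frac{13}{5} + \frac{2}{13}\right) - 2457} = 14850 - - \frac{1639}{79 \cdot \frac{179}{65} - 2457} = 14850 - - \frac{1639}{\frac{14141}{65} - 2457} = 14850 - - \frac{1639}{- \frac{145564}{65}} = 14850 - \left(-1639\right) \left(- \frac{65}{145564}\right) = 14850 - \frac{106535}{145564} = \frac{2161518865}{145564}$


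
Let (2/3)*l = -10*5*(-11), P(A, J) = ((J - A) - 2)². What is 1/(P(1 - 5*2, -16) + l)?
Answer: 1/906 ≈ 0.0011038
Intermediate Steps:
P(A, J) = (-2 + J - A)²
l = 825 (l = 3*(-10*5*(-11))/2 = 3*(-50*(-11))/2 = (3/2)*550 = 825)
1/(P(1 - 5*2, -16) + l) = 1/((2 + (1 - 5*2) - 1*(-16))² + 825) = 1/((2 + (1 - 10) + 16)² + 825) = 1/((2 - 9 + 16)² + 825) = 1/(9² + 825) = 1/(81 + 825) = 1/906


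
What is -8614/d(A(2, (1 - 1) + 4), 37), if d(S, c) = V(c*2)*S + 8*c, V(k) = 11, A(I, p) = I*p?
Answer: -4307/192 ≈ -22.432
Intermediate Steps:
d(S, c) = 8*c + 11*S (d(S, c) = 11*S + 8*c = 8*c + 11*S)
-8614/d(A(2, (1 - 1) + 4), 37) = -8614/(8*37 + 11*(2*((1 - 1) + 4))) = -8614/(296 + 11*(2*(0 + 4))) = -8614/(296 + 11*(2*4)) = -8614/(296 + 11*8) = -8614/(296 + 88) = -8614/384 = -8614*1/384 = -4307/192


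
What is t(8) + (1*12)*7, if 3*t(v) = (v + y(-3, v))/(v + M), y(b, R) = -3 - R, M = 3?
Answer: 923/11 ≈ 83.909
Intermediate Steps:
t(v) = -1/(3 + v) (t(v) = ((v + (-3 - v))/(v + 3))/3 = (-3/(3 + v))/3 = -1/(3 + v))
t(8) + (1*12)*7 = -1/(3 + 8) + (1*12)*7 = -1/11 + 12*7 = -1*1/11 + 84 = -1/11 + 84 = 923/11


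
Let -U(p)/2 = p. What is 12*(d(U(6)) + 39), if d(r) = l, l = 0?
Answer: 468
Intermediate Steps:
U(p) = -2*p
d(r) = 0
12*(d(U(6)) + 39) = 12*(0 + 39) = 12*39 = 468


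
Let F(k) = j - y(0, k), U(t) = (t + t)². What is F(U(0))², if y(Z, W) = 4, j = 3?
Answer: 1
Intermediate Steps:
U(t) = 4*t² (U(t) = (2*t)² = 4*t²)
F(k) = -1 (F(k) = 3 - 1*4 = 3 - 4 = -1)
F(U(0))² = (-1)² = 1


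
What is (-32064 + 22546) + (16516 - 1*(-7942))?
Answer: 14940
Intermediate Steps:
(-32064 + 22546) + (16516 - 1*(-7942)) = -9518 + (16516 + 7942) = -9518 + 24458 = 14940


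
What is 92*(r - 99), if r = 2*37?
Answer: -2300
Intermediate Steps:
r = 74
92*(r - 99) = 92*(74 - 99) = 92*(-25) = -2300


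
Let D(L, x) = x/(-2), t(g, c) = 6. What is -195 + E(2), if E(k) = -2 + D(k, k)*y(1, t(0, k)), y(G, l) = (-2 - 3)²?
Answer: -222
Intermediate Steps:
D(L, x) = -x/2 (D(L, x) = x*(-½) = -x/2)
y(G, l) = 25 (y(G, l) = (-5)² = 25)
E(k) = -2 - 25*k/2 (E(k) = -2 - k/2*25 = -2 - 25*k/2)
-195 + E(2) = -195 + (-2 - 25/2*2) = -195 + (-2 - 25) = -195 - 27 = -222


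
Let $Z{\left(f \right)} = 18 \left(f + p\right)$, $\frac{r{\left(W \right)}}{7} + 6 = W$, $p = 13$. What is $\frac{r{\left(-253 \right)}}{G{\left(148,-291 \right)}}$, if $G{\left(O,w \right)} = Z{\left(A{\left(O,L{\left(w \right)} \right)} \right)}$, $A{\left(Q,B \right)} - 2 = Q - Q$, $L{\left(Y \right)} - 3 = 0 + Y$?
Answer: $- \frac{1813}{270} \approx -6.7148$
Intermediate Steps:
$r{\left(W \right)} = -42 + 7 W$
$L{\left(Y \right)} = 3 + Y$ ($L{\left(Y \right)} = 3 + \left(0 + Y\right) = 3 + Y$)
$A{\left(Q,B \right)} = 2$ ($A{\left(Q,B \right)} = 2 + \left(Q - Q\right) = 2 + 0 = 2$)
$Z{\left(f \right)} = 234 + 18 f$ ($Z{\left(f \right)} = 18 \left(f + 13\right) = 18 \left(13 + f\right) = 234 + 18 f$)
$G{\left(O,w \right)} = 270$ ($G{\left(O,w \right)} = 234 + 18 \cdot 2 = 234 + 36 = 270$)
$\frac{r{\left(-253 \right)}}{G{\left(148,-291 \right)}} = \frac{-42 + 7 \left(-253\right)}{270} = \left(-42 - 1771\right) \frac{1}{270} = \left(-1813\right) \frac{1}{270} = - \frac{1813}{270}$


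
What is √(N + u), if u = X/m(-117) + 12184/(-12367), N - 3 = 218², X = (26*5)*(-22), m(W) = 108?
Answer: √588441214478670/111303 ≈ 217.94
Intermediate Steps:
X = -2860 (X = 130*(-22) = -2860)
N = 47527 (N = 3 + 218² = 3 + 47524 = 47527)
u = -9171373/333909 (u = -2860/108 + 12184/(-12367) = -2860*1/108 + 12184*(-1/12367) = -715/27 - 12184/12367 = -9171373/333909 ≈ -27.467)
√(N + u) = √(47527 - 9171373/333909) = √(15860521670/333909) = √588441214478670/111303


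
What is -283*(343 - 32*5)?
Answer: -51789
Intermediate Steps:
-283*(343 - 32*5) = -283*(343 - 160) = -283*183 = -51789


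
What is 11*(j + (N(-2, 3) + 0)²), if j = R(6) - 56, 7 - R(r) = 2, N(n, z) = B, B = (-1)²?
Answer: -550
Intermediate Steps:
B = 1
N(n, z) = 1
R(r) = 5 (R(r) = 7 - 1*2 = 7 - 2 = 5)
j = -51 (j = 5 - 56 = -51)
11*(j + (N(-2, 3) + 0)²) = 11*(-51 + (1 + 0)²) = 11*(-51 + 1²) = 11*(-51 + 1) = 11*(-50) = -550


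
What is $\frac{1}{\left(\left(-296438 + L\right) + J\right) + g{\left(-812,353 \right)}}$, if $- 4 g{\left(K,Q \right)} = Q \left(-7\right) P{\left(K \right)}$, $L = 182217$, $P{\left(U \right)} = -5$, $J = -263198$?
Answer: $- \frac{4}{1522031} \approx -2.6281 \cdot 10^{-6}$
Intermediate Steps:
$g{\left(K,Q \right)} = - \frac{35 Q}{4}$ ($g{\left(K,Q \right)} = - \frac{Q \left(-7\right) \left(-5\right)}{4} = - \frac{- 7 Q \left(-5\right)}{4} = - \frac{35 Q}{4}$)
$\frac{1}{\left(\left(-296438 + L\right) + J\right) + g{\left(-812,353 \right)}} = \frac{1}{\left(\left(-296438 + 182217\right) - 263198\right) - \frac{12355}{4}} = \frac{1}{\left(-114221 - 263198\right) - \frac{12355}{4}} = \frac{1}{-377419 - \frac{12355}{4}} = \frac{1}{- \frac{1522031}{4}} = - \frac{4}{1522031}$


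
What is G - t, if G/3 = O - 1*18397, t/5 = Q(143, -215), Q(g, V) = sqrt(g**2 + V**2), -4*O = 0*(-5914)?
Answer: -55191 - 5*sqrt(66674) ≈ -56482.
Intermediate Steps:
O = 0 (O = -0*(-5914) = -1/4*0 = 0)
Q(g, V) = sqrt(V**2 + g**2)
t = 5*sqrt(66674) (t = 5*sqrt((-215)**2 + 143**2) = 5*sqrt(46225 + 20449) = 5*sqrt(66674) ≈ 1291.1)
G = -55191 (G = 3*(0 - 1*18397) = 3*(0 - 18397) = 3*(-18397) = -55191)
G - t = -55191 - 5*sqrt(66674)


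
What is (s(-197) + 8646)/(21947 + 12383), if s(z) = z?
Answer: 8449/34330 ≈ 0.24611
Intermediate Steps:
(s(-197) + 8646)/(21947 + 12383) = (-197 + 8646)/(21947 + 12383) = 8449/34330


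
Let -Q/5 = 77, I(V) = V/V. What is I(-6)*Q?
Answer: -385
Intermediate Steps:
I(V) = 1
Q = -385 (Q = -5*77 = -385)
I(-6)*Q = 1*(-385) = -385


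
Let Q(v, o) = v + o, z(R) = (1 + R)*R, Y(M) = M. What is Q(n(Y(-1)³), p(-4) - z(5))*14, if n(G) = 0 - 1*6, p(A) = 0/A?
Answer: -504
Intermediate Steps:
p(A) = 0
z(R) = R*(1 + R)
n(G) = -6 (n(G) = 0 - 6 = -6)
Q(v, o) = o + v
Q(n(Y(-1)³), p(-4) - z(5))*14 = ((0 - 5*(1 + 5)) - 6)*14 = ((0 - 5*6) - 6)*14 = ((0 - 1*30) - 6)*14 = ((0 - 30) - 6)*14 = (-30 - 6)*14 = -36*14 = -504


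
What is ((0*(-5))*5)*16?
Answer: 0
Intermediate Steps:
((0*(-5))*5)*16 = (0*5)*16 = 0*16 = 0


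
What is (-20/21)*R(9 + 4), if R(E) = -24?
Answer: 160/7 ≈ 22.857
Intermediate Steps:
(-20/21)*R(9 + 4) = -20/21*(-24) = 160/7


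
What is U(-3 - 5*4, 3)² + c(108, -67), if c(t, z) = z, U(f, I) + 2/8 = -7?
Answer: -231/16 ≈ -14.438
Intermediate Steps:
U(f, I) = -29/4 (U(f, I) = -¼ - 7 = -29/4)
U(-3 - 5*4, 3)² + c(108, -67) = (-29/4)² - 67 = 841/16 - 67 = -231/16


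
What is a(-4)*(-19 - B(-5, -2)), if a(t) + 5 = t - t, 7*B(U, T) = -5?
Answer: 640/7 ≈ 91.429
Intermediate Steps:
B(U, T) = -5/7 (B(U, T) = (⅐)*(-5) = -5/7)
a(t) = -5 (a(t) = -5 + (t - t) = -5 + 0 = -5)
a(-4)*(-19 - B(-5, -2)) = -5*(-19 - 1*(-5/7)) = -5*(-19 + 5/7) = -5*(-128/7) = 640/7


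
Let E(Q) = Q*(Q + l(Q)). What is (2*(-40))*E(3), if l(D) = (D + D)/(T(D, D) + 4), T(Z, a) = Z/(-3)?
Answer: -1200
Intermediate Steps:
T(Z, a) = -Z/3 (T(Z, a) = Z*(-1/3) = -Z/3)
l(D) = 2*D/(4 - D/3) (l(D) = (D + D)/(-D/3 + 4) = (2*D)/(4 - D/3) = 2*D/(4 - D/3))
E(Q) = Q*(Q - 6*Q/(-12 + Q))
(2*(-40))*E(3) = (2*(-40))*(3**2*(-18 + 3)/(-12 + 3)) = -720*(-15)/(-9) = -720*(-1)*(-15)/9 = -80*15 = -1200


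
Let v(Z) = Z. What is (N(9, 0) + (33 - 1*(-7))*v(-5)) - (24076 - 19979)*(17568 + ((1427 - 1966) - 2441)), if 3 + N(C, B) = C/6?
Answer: -119534475/2 ≈ -5.9767e+7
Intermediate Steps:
N(C, B) = -3 + C/6
(N(9, 0) + (33 - 1*(-7))*v(-5)) - (24076 - 19979)*(17568 + ((1427 - 1966) - 2441)) = ((-3 + (⅙)*9) + (33 - 1*(-7))*(-5)) - (24076 - 19979)*(17568 + ((1427 - 1966) - 2441)) = ((-3 + 3/2) + (33 + 7)*(-5)) - 4097*(17568 + (-539 - 2441)) = (-3/2 + 40*(-5)) - 4097*(17568 - 2980) = (-3/2 - 200) - 4097*14588 = -403/2 - 1*59767036 = -403/2 - 59767036 = -119534475/2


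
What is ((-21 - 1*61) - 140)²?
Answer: 49284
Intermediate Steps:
((-21 - 1*61) - 140)² = ((-21 - 61) - 140)² = (-82 - 140)² = (-222)² = 49284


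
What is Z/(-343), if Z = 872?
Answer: -872/343 ≈ -2.5423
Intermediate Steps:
Z/(-343) = 872/(-343) = 872*(-1/343) = -872/343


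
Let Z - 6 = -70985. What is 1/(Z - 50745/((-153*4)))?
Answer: -12/850753 ≈ -1.4105e-5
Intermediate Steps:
Z = -70979 (Z = 6 - 70985 = -70979)
1/(Z - 50745/((-153*4))) = 1/(-70979 - 50745/((-153*4))) = 1/(-70979 - 50745/(-612)) = 1/(-70979 - 50745*(-1/612)) = 1/(-70979 + 995/12) = 1/(-850753/12) = -12/850753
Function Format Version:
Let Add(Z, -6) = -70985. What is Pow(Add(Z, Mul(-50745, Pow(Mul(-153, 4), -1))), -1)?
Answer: Rational(-12, 850753) ≈ -1.4105e-5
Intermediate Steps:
Z = -70979 (Z = Add(6, -70985) = -70979)
Pow(Add(Z, Mul(-50745, Pow(Mul(-153, 4), -1))), -1) = Pow(Add(-70979, Mul(-50745, Pow(Mul(-153, 4), -1))), -1) = Pow(Add(-70979, Mul(-50745, Pow(-612, -1))), -1) = Pow(Add(-70979, Mul(-50745, Rational(-1, 612))), -1) = Pow(Add(-70979, Rational(995, 12)), -1) = Pow(Rational(-850753, 12), -1) = Rational(-12, 850753)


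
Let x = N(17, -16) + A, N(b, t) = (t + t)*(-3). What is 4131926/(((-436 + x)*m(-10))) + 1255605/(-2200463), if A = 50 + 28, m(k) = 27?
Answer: -4550516215754/7783037631 ≈ -584.67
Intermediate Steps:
N(b, t) = -6*t (N(b, t) = (2*t)*(-3) = -6*t)
A = 78
x = 174 (x = -6*(-16) + 78 = 96 + 78 = 174)
4131926/(((-436 + x)*m(-10))) + 1255605/(-2200463) = 4131926/(((-436 + 174)*27)) + 1255605/(-2200463) = 4131926/((-262*27)) + 1255605*(-1/2200463) = 4131926/(-7074) - 1255605/2200463 = 4131926*(-1/7074) - 1255605/2200463 = -2065963/3537 - 1255605/2200463 = -4550516215754/7783037631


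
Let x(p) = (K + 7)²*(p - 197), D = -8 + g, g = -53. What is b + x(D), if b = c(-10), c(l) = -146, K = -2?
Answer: -6596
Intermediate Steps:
b = -146
D = -61 (D = -8 - 53 = -61)
x(p) = -4925 + 25*p (x(p) = (-2 + 7)²*(p - 197) = 5²*(-197 + p) = 25*(-197 + p) = -4925 + 25*p)
b + x(D) = -146 + (-4925 + 25*(-61)) = -146 + (-4925 - 1525) = -146 - 6450 = -6596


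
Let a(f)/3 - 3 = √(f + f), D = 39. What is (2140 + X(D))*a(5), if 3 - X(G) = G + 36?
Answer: 18612 + 6204*√10 ≈ 38231.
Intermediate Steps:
X(G) = -33 - G (X(G) = 3 - (G + 36) = 3 - (36 + G) = 3 + (-36 - G) = -33 - G)
a(f) = 9 + 3*√2*√f (a(f) = 9 + 3*√(f + f) = 9 + 3*√(2*f) = 9 + 3*(√2*√f) = 9 + 3*√2*√f)
(2140 + X(D))*a(5) = (2140 + (-33 - 1*39))*(9 + 3*√2*√5) = (2140 + (-33 - 39))*(9 + 3*√10) = (2140 - 72)*(9 + 3*√10) = 2068*(9 + 3*√10) = 18612 + 6204*√10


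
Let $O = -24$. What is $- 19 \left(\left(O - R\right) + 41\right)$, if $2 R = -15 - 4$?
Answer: $- \frac{1007}{2} \approx -503.5$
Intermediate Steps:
$R = - \frac{19}{2}$ ($R = \frac{-15 - 4}{2} = \frac{1}{2} \left(-19\right) = - \frac{19}{2} \approx -9.5$)
$- 19 \left(\left(O - R\right) + 41\right) = - 19 \left(\left(-24 - - \frac{19}{2}\right) + 41\right) = - 19 \left(\left(-24 + \frac{19}{2}\right) + 41\right) = - 19 \left(- \frac{29}{2} + 41\right) = \left(-19\right) \frac{53}{2} = - \frac{1007}{2}$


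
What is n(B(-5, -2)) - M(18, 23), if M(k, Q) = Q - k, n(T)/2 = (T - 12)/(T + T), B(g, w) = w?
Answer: 2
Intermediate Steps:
n(T) = (-12 + T)/T (n(T) = 2*((T - 12)/(T + T)) = 2*((-12 + T)/((2*T))) = 2*((-12 + T)*(1/(2*T))) = 2*((-12 + T)/(2*T)) = (-12 + T)/T)
n(B(-5, -2)) - M(18, 23) = (-12 - 2)/(-2) - (23 - 1*18) = -1/2*(-14) - (23 - 18) = 7 - 1*5 = 7 - 5 = 2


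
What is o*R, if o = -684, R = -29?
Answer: 19836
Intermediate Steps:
o*R = -684*(-29) = 19836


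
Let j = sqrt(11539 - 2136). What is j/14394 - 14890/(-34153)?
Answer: 14890/34153 + sqrt(9403)/14394 ≈ 0.44272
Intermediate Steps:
j = sqrt(9403) ≈ 96.969
j/14394 - 14890/(-34153) = sqrt(9403)/14394 - 14890/(-34153) = sqrt(9403)*(1/14394) - 14890*(-1/34153) = sqrt(9403)/14394 + 14890/34153 = 14890/34153 + sqrt(9403)/14394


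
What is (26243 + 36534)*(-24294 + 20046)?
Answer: -266676696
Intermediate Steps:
(26243 + 36534)*(-24294 + 20046) = 62777*(-4248) = -266676696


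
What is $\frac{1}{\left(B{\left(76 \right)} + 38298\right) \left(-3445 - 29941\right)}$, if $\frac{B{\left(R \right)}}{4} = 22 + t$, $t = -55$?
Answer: $- \frac{1}{1274210076} \approx -7.848 \cdot 10^{-10}$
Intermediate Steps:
$B{\left(R \right)} = -132$ ($B{\left(R \right)} = 4 \left(22 - 55\right) = 4 \left(-33\right) = -132$)
$\frac{1}{\left(B{\left(76 \right)} + 38298\right) \left(-3445 - 29941\right)} = \frac{1}{\left(-132 + 38298\right) \left(-3445 - 29941\right)} = \frac{1}{38166 \left(-33386\right)} = \frac{1}{-1274210076} = - \frac{1}{1274210076}$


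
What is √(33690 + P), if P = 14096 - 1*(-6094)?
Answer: 2*√13470 ≈ 232.12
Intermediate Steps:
P = 20190 (P = 14096 + 6094 = 20190)
√(33690 + P) = √(33690 + 20190) = √53880 = 2*√13470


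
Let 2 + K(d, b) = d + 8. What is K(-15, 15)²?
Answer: 81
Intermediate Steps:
K(d, b) = 6 + d (K(d, b) = -2 + (d + 8) = -2 + (8 + d) = 6 + d)
K(-15, 15)² = (6 - 15)² = (-9)² = 81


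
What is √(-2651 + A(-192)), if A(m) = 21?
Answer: I*√2630 ≈ 51.284*I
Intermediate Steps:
√(-2651 + A(-192)) = √(-2651 + 21) = √(-2630) = I*√2630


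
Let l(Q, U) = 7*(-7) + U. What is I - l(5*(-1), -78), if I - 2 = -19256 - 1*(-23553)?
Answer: 4426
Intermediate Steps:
l(Q, U) = -49 + U
I = 4299 (I = 2 + (-19256 - 1*(-23553)) = 2 + (-19256 + 23553) = 2 + 4297 = 4299)
I - l(5*(-1), -78) = 4299 - (-49 - 78) = 4299 - 1*(-127) = 4299 + 127 = 4426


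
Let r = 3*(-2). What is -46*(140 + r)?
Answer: -6164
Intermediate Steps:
r = -6
-46*(140 + r) = -46*(140 - 6) = -46*134 = -6164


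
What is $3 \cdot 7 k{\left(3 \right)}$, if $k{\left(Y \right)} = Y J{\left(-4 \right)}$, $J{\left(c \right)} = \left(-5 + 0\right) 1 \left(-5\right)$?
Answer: $1575$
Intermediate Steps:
$J{\left(c \right)} = 25$ ($J{\left(c \right)} = \left(-5\right) \left(-5\right) = 25$)
$k{\left(Y \right)} = 25 Y$ ($k{\left(Y \right)} = Y 25 = 25 Y$)
$3 \cdot 7 k{\left(3 \right)} = 3 \cdot 7 \cdot 25 \cdot 3 = 3 \cdot 7 \cdot 75 = 3 \cdot 525 = 1575$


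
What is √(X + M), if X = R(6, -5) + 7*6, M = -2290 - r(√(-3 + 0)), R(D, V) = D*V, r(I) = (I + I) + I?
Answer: √(-2278 - 3*I*√3) ≈ 0.0544 - 47.728*I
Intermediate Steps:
r(I) = 3*I (r(I) = 2*I + I = 3*I)
M = -2290 - 3*I*√3 (M = -2290 - 3*√(-3 + 0) = -2290 - 3*√(-3) = -2290 - 3*I*√3 ≈ -2290.0 - 5.1962*I)
X = 12 (X = 6*(-5) + 7*6 = -30 + 42 = 12)
√(X + M) = √(12 + (-2290 - 3*I*√3)) = √(-2278 - 3*I*√3)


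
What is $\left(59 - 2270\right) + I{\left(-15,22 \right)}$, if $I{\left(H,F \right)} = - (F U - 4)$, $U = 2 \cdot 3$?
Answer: $-2339$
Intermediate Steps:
$U = 6$
$I{\left(H,F \right)} = 4 - 6 F$ ($I{\left(H,F \right)} = - (F 6 - 4) = - (6 F - 4) = - (-4 + 6 F) = 4 - 6 F$)
$\left(59 - 2270\right) + I{\left(-15,22 \right)} = \left(59 - 2270\right) + \left(4 - 132\right) = -2211 + \left(4 - 132\right) = -2211 - 128 = -2339$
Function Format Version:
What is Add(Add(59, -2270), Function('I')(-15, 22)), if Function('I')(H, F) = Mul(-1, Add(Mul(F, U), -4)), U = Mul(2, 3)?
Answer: -2339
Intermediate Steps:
U = 6
Function('I')(H, F) = Add(4, Mul(-6, F)) (Function('I')(H, F) = Mul(-1, Add(Mul(F, 6), -4)) = Mul(-1, Add(Mul(6, F), -4)) = Mul(-1, Add(-4, Mul(6, F))) = Add(4, Mul(-6, F)))
Add(Add(59, -2270), Function('I')(-15, 22)) = Add(Add(59, -2270), Add(4, Mul(-6, 22))) = Add(-2211, Add(4, -132)) = Add(-2211, -128) = -2339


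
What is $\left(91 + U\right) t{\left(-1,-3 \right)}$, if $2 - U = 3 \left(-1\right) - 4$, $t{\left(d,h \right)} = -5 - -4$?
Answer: $-100$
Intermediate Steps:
$t{\left(d,h \right)} = -1$ ($t{\left(d,h \right)} = -5 + 4 = -1$)
$U = 9$ ($U = 2 - \left(3 \left(-1\right) - 4\right) = 2 - \left(-3 - 4\right) = 2 - -7 = 2 + 7 = 9$)
$\left(91 + U\right) t{\left(-1,-3 \right)} = \left(91 + 9\right) \left(-1\right) = 100 \left(-1\right) = -100$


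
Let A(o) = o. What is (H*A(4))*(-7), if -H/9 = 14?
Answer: 3528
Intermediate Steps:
H = -126 (H = -9*14 = -126)
(H*A(4))*(-7) = -126*4*(-7) = -504*(-7) = 3528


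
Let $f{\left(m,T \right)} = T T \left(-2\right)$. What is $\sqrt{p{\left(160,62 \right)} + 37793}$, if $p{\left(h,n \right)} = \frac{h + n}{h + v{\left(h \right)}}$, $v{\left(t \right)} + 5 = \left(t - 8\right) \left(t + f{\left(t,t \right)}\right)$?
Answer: $\frac{\sqrt{206311730796211}}{73885} \approx 194.4$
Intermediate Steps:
$f{\left(m,T \right)} = - 2 T^{2}$ ($f{\left(m,T \right)} = T^{2} \left(-2\right) = - 2 T^{2}$)
$v{\left(t \right)} = -5 + \left(-8 + t\right) \left(t - 2 t^{2}\right)$ ($v{\left(t \right)} = -5 + \left(t - 8\right) \left(t - 2 t^{2}\right) = -5 + \left(-8 + t\right) \left(t - 2 t^{2}\right)$)
$p{\left(h,n \right)} = \frac{h + n}{-5 - 7 h - 2 h^{3} + 17 h^{2}}$ ($p{\left(h,n \right)} = \frac{h + n}{h - \left(5 - 17 h^{2} + 2 h^{3} + 8 h\right)} = \frac{h + n}{-5 - 7 h - 2 h^{3} + 17 h^{2}}$)
$\sqrt{p{\left(160,62 \right)} + 37793} = \sqrt{\frac{\left(-1\right) 160 - 62}{5 - 17 \cdot 160^{2} + 2 \cdot 160^{3} + 7 \cdot 160} + 37793} = \sqrt{\frac{-160 - 62}{5 - 435200 + 2 \cdot 4096000 + 1120} + 37793} = \sqrt{\frac{1}{5 - 435200 + 8192000 + 1120} \left(-222\right) + 37793} = \sqrt{\frac{1}{7757925} \left(-222\right) + 37793} = \sqrt{- \frac{74}{2585975} + 37793} = \sqrt{\frac{97731753101}{2585975}} = \frac{\sqrt{206311730796211}}{73885}$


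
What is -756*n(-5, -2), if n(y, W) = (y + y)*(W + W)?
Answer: -30240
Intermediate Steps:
n(y, W) = 4*W*y (n(y, W) = (2*y)*(2*W) = 4*W*y)
-756*n(-5, -2) = -3024*(-2)*(-5) = -756*40 = -30240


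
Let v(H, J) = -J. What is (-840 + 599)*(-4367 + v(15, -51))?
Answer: 1040156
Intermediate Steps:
(-840 + 599)*(-4367 + v(15, -51)) = (-840 + 599)*(-4367 - 1*(-51)) = -241*(-4367 + 51) = -241*(-4316) = 1040156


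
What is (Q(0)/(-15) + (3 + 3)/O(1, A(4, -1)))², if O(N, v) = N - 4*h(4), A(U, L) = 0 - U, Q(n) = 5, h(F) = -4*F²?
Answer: 57121/594441 ≈ 0.096092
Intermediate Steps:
A(U, L) = -U
O(N, v) = 256 + N (O(N, v) = N - (-16)*4² = N - (-16)*16 = N - 4*(-64) = N + 256 = 256 + N)
(Q(0)/(-15) + (3 + 3)/O(1, A(4, -1)))² = (5/(-15) + (3 + 3)/(256 + 1))² = (5*(-1/15) + 6/257)² = (-⅓ + 6*(1/257))² = (-⅓ + 6/257)² = (-239/771)² = 57121/594441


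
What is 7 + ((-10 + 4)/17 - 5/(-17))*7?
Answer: 112/17 ≈ 6.5882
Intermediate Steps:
7 + ((-10 + 4)/17 - 5/(-17))*7 = 7 + (-6*1/17 - 5*(-1/17))*7 = 7 + (-6/17 + 5/17)*7 = 7 - 1/17*7 = 7 - 7/17 = 112/17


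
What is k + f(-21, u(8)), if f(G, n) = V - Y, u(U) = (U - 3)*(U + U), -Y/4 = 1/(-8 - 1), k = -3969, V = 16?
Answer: -35581/9 ≈ -3953.4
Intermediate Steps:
Y = 4/9 (Y = -4/(-8 - 1) = -4/(-9) = -4*(-⅑) = 4/9 ≈ 0.44444)
u(U) = 2*U*(-3 + U) (u(U) = (-3 + U)*(2*U) = 2*U*(-3 + U))
f(G, n) = 140/9 (f(G, n) = 16 - 1*4/9 = 16 - 4/9 = 140/9)
k + f(-21, u(8)) = -3969 + 140/9 = -35581/9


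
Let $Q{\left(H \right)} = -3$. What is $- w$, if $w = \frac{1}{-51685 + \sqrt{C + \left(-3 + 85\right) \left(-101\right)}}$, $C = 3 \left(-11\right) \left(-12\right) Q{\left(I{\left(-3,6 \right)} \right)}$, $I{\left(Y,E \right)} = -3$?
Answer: $\frac{10337}{534269739} + \frac{i \sqrt{9470}}{2671348695} \approx 1.9348 \cdot 10^{-5} + 3.6429 \cdot 10^{-8} i$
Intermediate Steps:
$C = -1188$ ($C = 3 \left(-11\right) \left(-12\right) \left(-3\right) = \left(-33\right) \left(-12\right) \left(-3\right) = 396 \left(-3\right) = -1188$)
$w = \frac{1}{-51685 + i \sqrt{9470}}$ ($w = \frac{1}{-51685 + \sqrt{-1188 + \left(-3 + 85\right) \left(-101\right)}} = \frac{1}{-51685 + \sqrt{-1188 + 82 \left(-101\right)}} = \frac{1}{-51685 + \sqrt{-1188 - 8282}} = \frac{1}{-51685 + \sqrt{-9470}} = \frac{1}{-51685 + i \sqrt{9470}} \approx -1.9348 \cdot 10^{-5} - 3.643 \cdot 10^{-8} i$)
$- w = - (- \frac{10337}{534269739} - \frac{i \sqrt{9470}}{2671348695}) = \frac{10337}{534269739} + \frac{i \sqrt{9470}}{2671348695}$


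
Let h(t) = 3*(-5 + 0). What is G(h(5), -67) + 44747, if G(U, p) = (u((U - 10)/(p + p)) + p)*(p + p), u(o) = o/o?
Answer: 53591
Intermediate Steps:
h(t) = -15 (h(t) = 3*(-5) = -15)
u(o) = 1
G(U, p) = 2*p*(1 + p) (G(U, p) = (1 + p)*(p + p) = (1 + p)*(2*p) = 2*p*(1 + p))
G(h(5), -67) + 44747 = 2*(-67)*(1 - 67) + 44747 = 2*(-67)*(-66) + 44747 = 8844 + 44747 = 53591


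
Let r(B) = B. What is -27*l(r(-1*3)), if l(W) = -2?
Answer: 54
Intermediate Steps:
-27*l(r(-1*3)) = -27*(-2) = 54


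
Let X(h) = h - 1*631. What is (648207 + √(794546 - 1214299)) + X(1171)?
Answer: 648747 + I*√419753 ≈ 6.4875e+5 + 647.88*I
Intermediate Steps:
X(h) = -631 + h (X(h) = h - 631 = -631 + h)
(648207 + √(794546 - 1214299)) + X(1171) = (648207 + √(794546 - 1214299)) + (-631 + 1171) = (648207 + √(-419753)) + 540 = (648207 + I*√419753) + 540 = 648747 + I*√419753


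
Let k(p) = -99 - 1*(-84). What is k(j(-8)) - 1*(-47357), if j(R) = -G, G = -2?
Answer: 47342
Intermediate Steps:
j(R) = 2 (j(R) = -1*(-2) = 2)
k(p) = -15 (k(p) = -99 + 84 = -15)
k(j(-8)) - 1*(-47357) = -15 - 1*(-47357) = -15 + 47357 = 47342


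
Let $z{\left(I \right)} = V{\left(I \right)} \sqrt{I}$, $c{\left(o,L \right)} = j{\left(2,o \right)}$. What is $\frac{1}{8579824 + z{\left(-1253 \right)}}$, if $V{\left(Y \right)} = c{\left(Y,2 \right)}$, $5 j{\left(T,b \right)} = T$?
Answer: $\frac{53623900}{460083624194853} - \frac{5 i \sqrt{1253}}{920167248389706} \approx 1.1655 \cdot 10^{-7} - 1.9234 \cdot 10^{-13} i$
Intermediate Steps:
$j{\left(T,b \right)} = \frac{T}{5}$
$c{\left(o,L \right)} = \frac{2}{5}$ ($c{\left(o,L \right)} = \frac{1}{5} \cdot 2 = \frac{2}{5}$)
$V{\left(Y \right)} = \frac{2}{5}$
$z{\left(I \right)} = \frac{2 \sqrt{I}}{5}$
$\frac{1}{8579824 + z{\left(-1253 \right)}} = \frac{1}{8579824 + \frac{2 \sqrt{-1253}}{5}} = \frac{1}{8579824 + \frac{2 i \sqrt{1253}}{5}}$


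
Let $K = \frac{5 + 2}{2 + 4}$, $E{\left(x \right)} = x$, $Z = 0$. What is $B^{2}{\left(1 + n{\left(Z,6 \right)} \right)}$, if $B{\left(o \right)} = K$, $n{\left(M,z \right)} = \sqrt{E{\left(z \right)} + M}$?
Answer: $\frac{49}{36} \approx 1.3611$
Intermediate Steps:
$n{\left(M,z \right)} = \sqrt{M + z}$ ($n{\left(M,z \right)} = \sqrt{z + M} = \sqrt{M + z}$)
$K = \frac{7}{6} \approx 1.1667$
$B{\left(o \right)} = \frac{7}{6}$
$B^{2}{\left(1 + n{\left(Z,6 \right)} \right)} = \left(\frac{7}{6}\right)^{2} = \frac{49}{36}$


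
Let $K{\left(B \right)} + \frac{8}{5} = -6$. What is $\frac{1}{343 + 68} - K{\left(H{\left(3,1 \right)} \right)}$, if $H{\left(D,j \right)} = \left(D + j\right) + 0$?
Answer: $\frac{15623}{2055} \approx 7.6024$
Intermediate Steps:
$H{\left(D,j \right)} = D + j$
$K{\left(B \right)} = - \frac{38}{5}$ ($K{\left(B \right)} = - \frac{8}{5} - 6 = - \frac{38}{5}$)
$\frac{1}{343 + 68} - K{\left(H{\left(3,1 \right)} \right)} = \frac{1}{343 + 68} - - \frac{38}{5} = \frac{1}{411} + \frac{38}{5} = \frac{15623}{2055}$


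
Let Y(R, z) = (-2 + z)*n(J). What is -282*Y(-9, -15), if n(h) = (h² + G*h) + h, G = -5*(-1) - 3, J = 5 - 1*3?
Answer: 47940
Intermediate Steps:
J = 2 (J = 5 - 3 = 2)
G = 2 (G = 5 - 3 = 2)
n(h) = h² + 3*h (n(h) = (h² + 2*h) + h = h² + 3*h)
Y(R, z) = -20 + 10*z (Y(R, z) = (-2 + z)*(2*(3 + 2)) = (-2 + z)*(2*5) = (-2 + z)*10 = -20 + 10*z)
-282*Y(-9, -15) = -282*(-20 + 10*(-15)) = -282*(-20 - 150) = -282*(-170) = 47940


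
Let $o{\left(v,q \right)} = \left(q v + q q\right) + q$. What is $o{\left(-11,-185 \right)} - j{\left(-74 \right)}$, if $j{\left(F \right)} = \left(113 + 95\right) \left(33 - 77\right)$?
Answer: $45227$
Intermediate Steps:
$j{\left(F \right)} = -9152$ ($j{\left(F \right)} = 208 \left(-44\right) = -9152$)
$o{\left(v,q \right)} = q + q^{2} + q v$ ($o{\left(v,q \right)} = \left(q v + q^{2}\right) + q = \left(q^{2} + q v\right) + q = q + q^{2} + q v$)
$o{\left(-11,-185 \right)} - j{\left(-74 \right)} = - 185 \left(1 - 185 - 11\right) - -9152 = \left(-185\right) \left(-195\right) + 9152 = 36075 + 9152 = 45227$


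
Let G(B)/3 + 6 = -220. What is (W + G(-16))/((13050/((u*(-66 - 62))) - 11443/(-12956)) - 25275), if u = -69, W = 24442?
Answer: -113302189312/120495091351 ≈ -0.94031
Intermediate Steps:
G(B) = -678 (G(B) = -18 + 3*(-220) = -18 - 660 = -678)
(W + G(-16))/((13050/((u*(-66 - 62))) - 11443/(-12956)) - 25275) = (24442 - 678)/((13050/((-69*(-66 - 62))) - 11443/(-12956)) - 25275) = 23764/((13050/((-69*(-128))) - 11443*(-1/12956)) - 25275) = 23764/((13050/8832 + 11443/12956) - 25275) = 23764/((13050*(1/8832) + 11443/12956) - 25275) = 23764/((2175/1472 + 11443/12956) - 25275) = 23764/(11255849/4767808 - 25275) = 23764/(-120495091351/4767808) = 23764*(-4767808/120495091351) = -113302189312/120495091351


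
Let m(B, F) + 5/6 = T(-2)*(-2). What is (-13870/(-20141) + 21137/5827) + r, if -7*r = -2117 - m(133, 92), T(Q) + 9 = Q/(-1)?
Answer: 1521273412961/4929187494 ≈ 308.63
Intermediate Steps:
T(Q) = -9 - Q (T(Q) = -9 + Q/(-1) = -9 + Q*(-1) = -9 - Q)
m(B, F) = 79/6 (m(B, F) = -⅚ + (-9 - 1*(-2))*(-2) = -⅚ + (-9 + 2)*(-2) = -⅚ - 7*(-2) = -⅚ + 14 = 79/6)
r = 12781/42 (r = -(-2117 - 1*79/6)/7 = -(-2117 - 79/6)/7 = -⅐*(-12781/6) = 12781/42 ≈ 304.31)
(-13870/(-20141) + 21137/5827) + r = (-13870/(-20141) + 21137/5827) + 12781/42 = (-13870*(-1/20141) + 21137*(1/5827)) + 12781/42 = (13870/20141 + 21137/5827) + 12781/42 = 506540807/117361607 + 12781/42 = 1521273412961/4929187494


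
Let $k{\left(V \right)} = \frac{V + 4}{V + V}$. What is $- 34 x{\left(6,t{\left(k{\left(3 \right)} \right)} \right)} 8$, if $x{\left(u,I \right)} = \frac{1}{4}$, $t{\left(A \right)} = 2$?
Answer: $-68$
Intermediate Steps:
$k{\left(V \right)} = \frac{4 + V}{2 V}$
$x{\left(u,I \right)} = \frac{1}{4}$
$- 34 x{\left(6,t{\left(k{\left(3 \right)} \right)} \right)} 8 = \left(-34\right) \frac{1}{4} \cdot 8 = \left(- \frac{17}{2}\right) 8 = -68$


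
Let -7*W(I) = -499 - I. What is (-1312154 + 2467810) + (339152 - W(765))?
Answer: 10462392/7 ≈ 1.4946e+6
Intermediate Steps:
W(I) = 499/7 + I/7 (W(I) = -(-499 - I)/7 = 499/7 + I/7)
(-1312154 + 2467810) + (339152 - W(765)) = (-1312154 + 2467810) + (339152 - (499/7 + (1/7)*765)) = 1155656 + (339152 - (499/7 + 765/7)) = 1155656 + (339152 - 1*1264/7) = 1155656 + (339152 - 1264/7) = 1155656 + 2372800/7 = 10462392/7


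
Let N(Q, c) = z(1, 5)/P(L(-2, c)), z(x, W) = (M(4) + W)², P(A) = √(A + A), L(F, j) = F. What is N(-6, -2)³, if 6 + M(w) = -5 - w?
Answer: 125000*I ≈ 1.25e+5*I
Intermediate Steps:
M(w) = -11 - w (M(w) = -6 + (-5 - w) = -11 - w)
P(A) = √2*√A (P(A) = √(2*A) = √2*√A)
z(x, W) = (-15 + W)² (z(x, W) = ((-11 - 1*4) + W)² = ((-11 - 4) + W)² = (-15 + W)²)
N(Q, c) = -50*I (N(Q, c) = (-15 + 5)²/((√2*√(-2))) = (-10)²/((√2*(I*√2))) = 100/((2*I)) = 100*(-I/2) = -50*I)
N(-6, -2)³ = (-50*I)³ = 125000*I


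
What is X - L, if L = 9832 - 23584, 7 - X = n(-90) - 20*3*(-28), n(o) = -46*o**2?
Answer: 384679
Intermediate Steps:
X = 370927 (X = 7 - (-46*(-90)**2 - 20*3*(-28)) = 7 - (-46*8100 - 60*(-28)) = 7 - (-372600 + 1680) = 7 - 1*(-370920) = 7 + 370920 = 370927)
L = -13752
X - L = 370927 - 1*(-13752) = 370927 + 13752 = 384679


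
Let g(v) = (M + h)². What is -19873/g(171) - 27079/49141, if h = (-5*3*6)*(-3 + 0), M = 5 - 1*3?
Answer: -175293637/213861632 ≈ -0.81966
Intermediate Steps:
M = 2 (M = 5 - 3 = 2)
h = 270 (h = -15*6*(-3) = -90*(-3) = 270)
g(v) = 73984 (g(v) = (2 + 270)² = 272² = 73984)
-19873/g(171) - 27079/49141 = -19873/73984 - 27079/49141 = -19873*1/73984 - 27079*1/49141 = -1169/4352 - 27079/49141 = -175293637/213861632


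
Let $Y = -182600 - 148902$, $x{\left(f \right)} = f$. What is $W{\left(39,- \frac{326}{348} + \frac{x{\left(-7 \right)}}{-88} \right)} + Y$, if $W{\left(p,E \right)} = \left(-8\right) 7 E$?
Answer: $- \frac{317201473}{957} \approx -3.3145 \cdot 10^{5}$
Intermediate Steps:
$W{\left(p,E \right)} = - 56 E$
$Y = -331502$ ($Y = -182600 - 148902 = -331502$)
$W{\left(39,- \frac{326}{348} + \frac{x{\left(-7 \right)}}{-88} \right)} + Y = - 56 \left(- \frac{326}{348} - \frac{7}{-88}\right) - 331502 = - 56 \left(\left(-326\right) \frac{1}{348} - - \frac{7}{88}\right) - 331502 = - 56 \left(- \frac{163}{174} + \frac{7}{88}\right) - 331502 = \left(-56\right) \left(- \frac{6563}{7656}\right) - 331502 = \frac{45941}{957} - 331502 = - \frac{317201473}{957}$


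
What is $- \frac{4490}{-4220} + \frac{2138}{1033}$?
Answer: $\frac{1366053}{435926} \approx 3.1337$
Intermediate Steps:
$- \frac{4490}{-4220} + \frac{2138}{1033} = \left(-4490\right) \left(- \frac{1}{4220}\right) + 2138 \cdot \frac{1}{1033} = \frac{449}{422} + \frac{2138}{1033} = \frac{1366053}{435926}$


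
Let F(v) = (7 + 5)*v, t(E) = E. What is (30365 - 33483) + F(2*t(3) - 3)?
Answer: -3082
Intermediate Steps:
F(v) = 12*v
(30365 - 33483) + F(2*t(3) - 3) = (30365 - 33483) + 12*(2*3 - 3) = -3118 + 12*(6 - 3) = -3118 + 12*3 = -3118 + 36 = -3082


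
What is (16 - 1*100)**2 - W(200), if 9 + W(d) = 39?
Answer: 7026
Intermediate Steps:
W(d) = 30 (W(d) = -9 + 39 = 30)
(16 - 1*100)**2 - W(200) = (16 - 1*100)**2 - 1*30 = (16 - 100)**2 - 30 = (-84)**2 - 30 = 7056 - 30 = 7026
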